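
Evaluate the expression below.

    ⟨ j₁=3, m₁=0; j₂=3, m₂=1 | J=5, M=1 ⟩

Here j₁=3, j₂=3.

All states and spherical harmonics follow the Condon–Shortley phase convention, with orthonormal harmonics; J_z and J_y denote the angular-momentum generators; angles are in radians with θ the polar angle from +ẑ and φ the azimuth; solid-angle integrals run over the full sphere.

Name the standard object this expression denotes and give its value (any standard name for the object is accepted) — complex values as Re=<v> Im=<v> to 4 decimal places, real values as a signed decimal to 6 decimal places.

This is a Clebsch–Gordan (vector-coupling) coefficient.
triangle: 1!·5!·5!/12! = 14400/479001600
(j±m)!: 3!·3!·4!·2!·6!·4! = 29859840
prefactor² = (2J+1)·Δ·N² = 69120/7
  k=0: +1/(0!·1!·3!·4!·2!·1!) = 1/288
  k=1: −1/(1!·0!·2!·3!·3!·2!) = -1/144
Σ = -1/288  ⇒  CG² = 69120/7·(-1/288)² = 5/42
CG = −√(5/42) = -0.345033

Clebsch–Gordan coefficient, −√(5/42) ≈ -0.345033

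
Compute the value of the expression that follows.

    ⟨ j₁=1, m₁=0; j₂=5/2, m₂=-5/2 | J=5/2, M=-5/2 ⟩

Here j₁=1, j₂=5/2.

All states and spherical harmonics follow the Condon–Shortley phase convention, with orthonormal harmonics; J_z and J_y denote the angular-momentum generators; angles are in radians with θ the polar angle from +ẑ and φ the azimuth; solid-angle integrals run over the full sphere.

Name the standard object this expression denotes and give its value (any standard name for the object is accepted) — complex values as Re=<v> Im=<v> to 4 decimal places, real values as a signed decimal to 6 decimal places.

This is a Clebsch–Gordan (vector-coupling) coefficient.
j₁+j₂−J=1  J+j₁−j₂=1  J−j₁+j₂=4  j₁+j₂+J+1=7
(j₁±m₁, j₂±m₂, J±M) = (1,1,0,5,0,5)
P² = 2880/7
sum k=0..0:
  [0] +1/24 = 1/24
S = 1/24
C² = P²·S² = 5/7 ; C = +0.845154

Clebsch–Gordan coefficient, +√(5/7) ≈ +0.845154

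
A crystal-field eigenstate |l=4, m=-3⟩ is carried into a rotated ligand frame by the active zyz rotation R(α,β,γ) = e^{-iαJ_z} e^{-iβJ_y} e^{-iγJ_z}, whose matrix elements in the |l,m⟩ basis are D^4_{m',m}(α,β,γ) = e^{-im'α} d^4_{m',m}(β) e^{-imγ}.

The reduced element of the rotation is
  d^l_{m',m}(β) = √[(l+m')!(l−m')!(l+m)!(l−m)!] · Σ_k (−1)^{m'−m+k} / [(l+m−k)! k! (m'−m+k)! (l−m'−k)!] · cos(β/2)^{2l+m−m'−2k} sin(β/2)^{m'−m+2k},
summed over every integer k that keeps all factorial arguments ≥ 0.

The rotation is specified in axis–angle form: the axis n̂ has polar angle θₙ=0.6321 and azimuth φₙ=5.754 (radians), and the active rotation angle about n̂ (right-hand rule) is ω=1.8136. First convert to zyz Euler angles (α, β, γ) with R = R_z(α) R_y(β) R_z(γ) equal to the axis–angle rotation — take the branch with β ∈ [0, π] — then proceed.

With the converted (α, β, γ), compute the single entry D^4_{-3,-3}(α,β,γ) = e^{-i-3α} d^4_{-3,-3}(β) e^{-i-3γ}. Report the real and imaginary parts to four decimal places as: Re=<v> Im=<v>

Axis–angle → zyz. n̂ = (sinθₙcosφₙ, sinθₙsinφₙ, cosθₙ) = (+0.510024, -0.298274, +0.806789), ω = 1.8136.
R = I cosω + sinω [n̂]ₓ + (1−cosω) n̂n̂ᵀ gives
  R = [+0.082240, -0.971826, +0.220887; +0.594421, -0.130068, -0.793565; +0.799937, +0.196563, +0.566977]
β = atan2(√(R₁₃²+R₂₃²), R₃₃) = 0.967965; α = atan2(R₂₃, R₁₃) mod 2π = 4.983865; γ = atan2(R₃₂, −R₃₁) mod 2π = 2.900643
D^4_{-3,-3}(4.9839,0.9680,2.9006) = e^{-i·-3·4.9839}·d^4_{-3,-3}(0.9680)·e^{-i·-3·2.9006}. Compute d first:
c=cos(0.967965/2)=0.885149, s=sin(0.967965/2)=0.465308; N=√[1·5040·1·5040]=5040.000000
k: max(0,(-3)−(-3))=0 … min(4+(-3),4−(-3))=1
  k=0: (−1)^0·5040.0000/(5040)·0.8851^8·0.4653^0 = +0.376817
  k=1: (−1)^1·5040.0000/(720)·0.8851^6·0.4653^2 = -0.728915
d^4_{-3,-3}(0.9680) = +0.376817 -0.728915 = -0.352098
D = (-0.727334+0.686284i)·(-0.352098)·(-0.749924+0.661524i) = -0.032200+0.350622i

Re=-0.0322 Im=0.3506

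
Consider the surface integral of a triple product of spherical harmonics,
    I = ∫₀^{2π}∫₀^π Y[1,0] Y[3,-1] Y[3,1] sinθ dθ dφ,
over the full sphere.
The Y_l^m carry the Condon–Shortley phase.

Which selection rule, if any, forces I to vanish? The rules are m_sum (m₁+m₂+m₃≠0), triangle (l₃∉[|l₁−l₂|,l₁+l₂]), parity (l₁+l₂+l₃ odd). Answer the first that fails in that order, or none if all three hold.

parity

azimuthal sum: 0 − 1 + 1 = 0  ✓
2 ≤ 3 ≤ 4 (triangle on l)  ✓
L = 1 + 3 + 3 = 7 (odd)  ✗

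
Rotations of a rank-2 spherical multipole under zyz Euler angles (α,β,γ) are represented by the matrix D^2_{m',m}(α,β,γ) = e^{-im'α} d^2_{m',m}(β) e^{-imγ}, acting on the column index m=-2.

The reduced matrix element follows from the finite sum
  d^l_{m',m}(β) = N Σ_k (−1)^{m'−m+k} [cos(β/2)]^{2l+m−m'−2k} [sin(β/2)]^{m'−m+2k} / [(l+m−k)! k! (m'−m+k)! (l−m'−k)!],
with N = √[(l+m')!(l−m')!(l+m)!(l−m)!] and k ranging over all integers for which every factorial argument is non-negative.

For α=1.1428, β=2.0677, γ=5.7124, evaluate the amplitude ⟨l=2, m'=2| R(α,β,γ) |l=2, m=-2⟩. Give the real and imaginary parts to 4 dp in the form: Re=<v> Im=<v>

Re=-0.5231 Im=0.1536

D^2_{2,-2}(1.1428,2.0677,5.7124) = e^{-i·2·1.1428}·d^2_{2,-2}(2.0677)·e^{-i·-2·5.7124}. Compute d first:
Half-angle: c=0.511514, s=0.859275. N=√(24·1·1·24)=24.000000
The bounds max(0,m−m')=0 and min(l+m,l−m')=0 give 1 term
  k=0: (−1)^4·24.0000/(24)·0.5115^0·0.8593^4 = +0.545165
d^2_{2,-2}(2.0677) = +0.545165
D = (-0.655469-0.755222i)·(+0.545165)·(+0.416167-0.909288i) = -0.523085+0.153580i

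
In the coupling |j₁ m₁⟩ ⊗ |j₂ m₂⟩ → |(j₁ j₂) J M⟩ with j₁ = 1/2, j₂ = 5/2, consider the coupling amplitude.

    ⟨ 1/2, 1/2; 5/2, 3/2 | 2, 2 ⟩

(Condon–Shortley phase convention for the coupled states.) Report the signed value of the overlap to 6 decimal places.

+√(1/6) = +0.408248

√[5·1!0!4!/6! · 1!0!4!1!4!0!] = √(96)
  +(−1)^0/∏(0,1,0,4,0,0)! = 1/24  (running 1/24)
⟨..|..⟩ = √(96)·(1/24) = +0.408248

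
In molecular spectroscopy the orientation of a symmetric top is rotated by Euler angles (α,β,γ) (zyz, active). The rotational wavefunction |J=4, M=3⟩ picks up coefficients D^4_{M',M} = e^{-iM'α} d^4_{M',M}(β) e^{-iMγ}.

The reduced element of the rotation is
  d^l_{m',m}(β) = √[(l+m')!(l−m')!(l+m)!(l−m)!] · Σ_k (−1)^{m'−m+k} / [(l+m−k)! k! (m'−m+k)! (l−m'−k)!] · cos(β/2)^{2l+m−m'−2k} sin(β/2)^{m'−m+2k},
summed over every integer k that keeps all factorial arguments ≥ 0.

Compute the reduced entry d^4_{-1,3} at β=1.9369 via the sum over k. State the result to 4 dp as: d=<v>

d=-0.1691

d^4_{-1,3}(β=1.9369) via the finite sum:
c=cos(1.936900/2)=0.566577, s=sin(1.936900/2)=0.824009; N=√[6·120·5040·1]=1904.940944
k: max(0,(3)−(-1))=4 … min(4+(3),4−(-1))=5
  k=4: (−1)^0·1904.9409/(144)·0.5666^4·0.8240^4 = +0.628468
  k=5: (−1)^1·1904.9409/(240)·0.5666^2·0.8240^6 = -0.797589
d^4_{-1,3}(1.9369) = +0.628468 -0.797589 = -0.169121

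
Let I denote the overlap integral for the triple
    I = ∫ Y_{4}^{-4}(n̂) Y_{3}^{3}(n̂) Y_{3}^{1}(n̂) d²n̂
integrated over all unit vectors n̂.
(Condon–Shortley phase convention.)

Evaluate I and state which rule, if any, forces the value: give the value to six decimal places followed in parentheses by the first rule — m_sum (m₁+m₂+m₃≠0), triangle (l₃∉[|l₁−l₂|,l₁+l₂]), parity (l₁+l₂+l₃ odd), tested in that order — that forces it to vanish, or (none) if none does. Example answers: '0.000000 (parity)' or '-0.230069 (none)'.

m-sum 0 ✓  L=10 even ✓  1≤3≤7 ✓
Π(2lᵢ+1) = 9×7×7 = 441
triangle coeff Δ(4,3,3) = 1/34650
Σ_t [1,3]: t=1:−1/72 t=2:+1/16 t=3:−1/72 = 5/144
(3j)²=2/77 [(4 3 3; 0 0 0)], sign=-1
Σ_t [4,4]: t=4:+1/1152 = 1/1152
(3j)²=1/33 [(4 3 3; -4 3 1)], sign=+1
⇒ 4πI² = 42/121
I = (-1)√(42/121/(4π)) = -0.16619847
No selection rule forces the value: the integral is nonzero (none).

-0.166198 (none)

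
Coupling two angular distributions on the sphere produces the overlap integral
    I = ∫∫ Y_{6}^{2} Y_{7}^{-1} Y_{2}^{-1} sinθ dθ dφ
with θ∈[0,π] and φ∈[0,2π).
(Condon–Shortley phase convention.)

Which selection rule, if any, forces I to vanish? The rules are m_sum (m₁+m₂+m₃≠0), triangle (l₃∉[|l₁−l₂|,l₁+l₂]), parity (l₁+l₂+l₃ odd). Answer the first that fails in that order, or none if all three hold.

parity

m₁+m₂+m₃ = 2 − 1 − 1 = 0  ✓
triangle: |6−7|=1 ≤ l₃=2 ≤ 6+7=13  ✓
parity: l₁+l₂+l₃ = 15 is odd  ✗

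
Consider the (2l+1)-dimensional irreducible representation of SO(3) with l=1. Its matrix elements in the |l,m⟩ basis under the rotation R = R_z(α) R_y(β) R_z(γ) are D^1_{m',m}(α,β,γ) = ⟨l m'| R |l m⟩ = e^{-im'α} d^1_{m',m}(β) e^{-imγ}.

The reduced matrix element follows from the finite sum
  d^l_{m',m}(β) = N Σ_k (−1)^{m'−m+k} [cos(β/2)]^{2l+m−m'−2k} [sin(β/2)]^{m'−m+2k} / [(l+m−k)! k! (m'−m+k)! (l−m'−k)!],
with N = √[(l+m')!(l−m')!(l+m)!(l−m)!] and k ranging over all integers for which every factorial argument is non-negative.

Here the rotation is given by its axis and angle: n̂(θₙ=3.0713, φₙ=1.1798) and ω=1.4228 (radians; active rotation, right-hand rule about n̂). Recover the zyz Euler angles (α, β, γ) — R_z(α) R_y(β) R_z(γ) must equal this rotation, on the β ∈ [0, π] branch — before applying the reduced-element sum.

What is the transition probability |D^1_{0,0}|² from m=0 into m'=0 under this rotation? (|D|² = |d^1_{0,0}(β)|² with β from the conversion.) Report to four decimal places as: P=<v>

Axis–angle → zyz. n̂ = (sinθₙcosφₙ, sinθₙsinφₙ, cosθₙ) = (+0.026767, +0.064934, -0.997530), ω = 1.4228.
R = I cosω + sinω [n̂]ₓ + (1−cosω) n̂n̂ᵀ gives
  R = [+0.148067, +0.988108, +0.041461; -0.985144, +0.151051, -0.081697; -0.086988, -0.028748, +0.995794]
β = atan2(√(R₁₃²+R₂₃²), R₃₃) = 0.091744; α = atan2(R₂₃, R₁₃) mod 2π = 5.182012; γ = atan2(R₃₂, −R₃₁) mod 2π = 5.964004
First d^1_{0,0}(β=0.0917), then the phase factors e^{-i(0)α} and e^{-i(0)γ}:
With c≡cos(β/2)=0.998948 and s≡sin(β/2)=0.045856, N=[1·1·1·1]^{1/2}=1.000000
k∈{0,1} keeps every argument non-negative
  k=0: (−1)^0·1.0000/(1)·0.9989^2·0.0459^0 = +0.997897
  k=1: (−1)^1·1.0000/(1)·0.9989^0·0.0459^2 = -0.002103
d^1_{0,0}(0.0917) = +0.997897 -0.002103 = +0.995794
|D^1_{0,0}|² = |d^1_{0,0}(β)|² = (+0.995794)² = 0.991607 (the z-rotation phases have unit modulus)

P=0.9916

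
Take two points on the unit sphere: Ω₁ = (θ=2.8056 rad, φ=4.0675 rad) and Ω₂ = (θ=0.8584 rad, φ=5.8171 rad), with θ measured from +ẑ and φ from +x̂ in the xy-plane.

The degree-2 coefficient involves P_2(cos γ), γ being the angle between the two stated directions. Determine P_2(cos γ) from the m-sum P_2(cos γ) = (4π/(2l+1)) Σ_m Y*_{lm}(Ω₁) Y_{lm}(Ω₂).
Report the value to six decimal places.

0.156328

Term-by-term m-sum for l=2 (normalisation 4π/5 = 2.513274):
  term(m=-2) = -0.008702+0.003252i   from Y*(Ω₁)=-0.011645+0.040343i, Y(Ω₂)=+0.131877+0.177634i
  term(m=-1) = +0.016345+0.090434i   from Y*(Ω₁)=+0.144550+0.192177i, Y(Ω₂)=+0.341401+0.171742i
  term(m=+0) = +0.046916+0.000000i   from Y*(Ω₁)=+0.527928-0.000000i, Y(Ω₂)=+0.088868+0.000000i
  term(m=+1) = +0.016345-0.090434i   from Y*(Ω₁)=-0.144550+0.192177i, Y(Ω₂)=-0.341401+0.171742i
  term(m=+2) = -0.008702-0.003252i   from Y*(Ω₁)=-0.011645-0.040343i, Y(Ω₂)=+0.131877-0.177634i
Σ over m = +0.062201-0.000000i; ×(4π/5) → +0.156328-0.000000i. Real part: 0.156328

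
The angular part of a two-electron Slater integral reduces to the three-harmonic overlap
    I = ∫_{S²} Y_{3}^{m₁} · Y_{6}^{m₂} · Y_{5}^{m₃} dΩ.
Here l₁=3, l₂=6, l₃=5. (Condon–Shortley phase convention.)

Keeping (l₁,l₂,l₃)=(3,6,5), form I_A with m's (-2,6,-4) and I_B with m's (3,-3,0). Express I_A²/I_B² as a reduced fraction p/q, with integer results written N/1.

33/28

Shared (l₁,l₂,l₃)=(3,6,5): N and (l;000)² cancel in I_A²/I_B².
A: Δ = 4!·2!·8!/15! = 1/675675; Racah Σ t=4..4: t=4:+1/967680 = 1/967680; ⇒ 3j(3 6 5; -2 6 -4)² = 3/91, sgn -1
B: Δ = 4!·2!·8!/15! = 1/675675; Racah Σ t=0..0: t=0:+1/34560 = 1/34560; ⇒ 3j(3 6 5; 3 -3 0)² = 4/143, sgn -1
I_A²/I_B² = (3/91)/(4/143) = 33/28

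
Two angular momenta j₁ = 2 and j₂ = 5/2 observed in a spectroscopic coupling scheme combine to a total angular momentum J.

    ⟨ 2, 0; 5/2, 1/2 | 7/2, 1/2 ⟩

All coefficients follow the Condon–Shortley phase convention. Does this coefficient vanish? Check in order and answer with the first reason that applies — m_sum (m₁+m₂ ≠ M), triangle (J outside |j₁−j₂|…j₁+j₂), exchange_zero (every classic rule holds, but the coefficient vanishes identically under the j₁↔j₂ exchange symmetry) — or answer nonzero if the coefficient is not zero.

nonzero

m-sum: m₁+m₂ = 0+1/2 = 1/2, M = 1/2  ✓
triangle: |j₁−j₂| = 1/2 ≤ J = 7/2 ≤ j₁+j₂ = 9/2  ✓
exchange: j₁≠j₂ or m₁≠m₂ — the exchange symmetry imposes no constraint here
value check: CG = −√(4/105) = -0.195180 ≠ 0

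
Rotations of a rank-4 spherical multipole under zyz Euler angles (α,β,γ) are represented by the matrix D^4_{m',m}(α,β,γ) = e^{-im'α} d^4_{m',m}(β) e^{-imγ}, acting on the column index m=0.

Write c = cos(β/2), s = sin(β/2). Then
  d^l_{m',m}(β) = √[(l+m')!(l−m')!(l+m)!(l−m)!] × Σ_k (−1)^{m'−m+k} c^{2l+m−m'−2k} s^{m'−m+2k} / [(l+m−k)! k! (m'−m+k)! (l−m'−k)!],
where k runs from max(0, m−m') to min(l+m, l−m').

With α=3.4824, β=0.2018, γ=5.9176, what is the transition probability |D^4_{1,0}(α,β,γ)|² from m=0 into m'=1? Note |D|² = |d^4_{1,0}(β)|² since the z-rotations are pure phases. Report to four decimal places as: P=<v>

First d^4_{1,0}(β=0.2018), then the phase factors e^{-i(1)α} and e^{-i(0)γ}:
c=cos(0.201800/2)=0.994914, s=sin(0.201800/2)=0.100729; N=√[120·6·24·24]=643.987578
Admissible k: 0..3 (factorial args all ≥0)
  k=0: (−1)^1·643.9876/(144)·0.9949^7·0.1007^1 = -0.434678
  k=1: (−1)^2·643.9876/(24)·0.9949^5·0.1007^3 = +0.026733
  k=2: (−1)^3·643.9876/(24)·0.9949^3·0.1007^5 = -0.000274
  k=3: (−1)^4·643.9876/(144)·0.9949^1·0.1007^7 = +0.000000
d^4_{1,0}(0.2018) = -0.434678 +0.026733 -0.000274 +0.000000 = -0.408218
|D^4_{1,0}|² = |d^4_{1,0}(β)|² = (-0.408218)² = 0.166642 (the z-rotation phases have unit modulus)

P=0.1666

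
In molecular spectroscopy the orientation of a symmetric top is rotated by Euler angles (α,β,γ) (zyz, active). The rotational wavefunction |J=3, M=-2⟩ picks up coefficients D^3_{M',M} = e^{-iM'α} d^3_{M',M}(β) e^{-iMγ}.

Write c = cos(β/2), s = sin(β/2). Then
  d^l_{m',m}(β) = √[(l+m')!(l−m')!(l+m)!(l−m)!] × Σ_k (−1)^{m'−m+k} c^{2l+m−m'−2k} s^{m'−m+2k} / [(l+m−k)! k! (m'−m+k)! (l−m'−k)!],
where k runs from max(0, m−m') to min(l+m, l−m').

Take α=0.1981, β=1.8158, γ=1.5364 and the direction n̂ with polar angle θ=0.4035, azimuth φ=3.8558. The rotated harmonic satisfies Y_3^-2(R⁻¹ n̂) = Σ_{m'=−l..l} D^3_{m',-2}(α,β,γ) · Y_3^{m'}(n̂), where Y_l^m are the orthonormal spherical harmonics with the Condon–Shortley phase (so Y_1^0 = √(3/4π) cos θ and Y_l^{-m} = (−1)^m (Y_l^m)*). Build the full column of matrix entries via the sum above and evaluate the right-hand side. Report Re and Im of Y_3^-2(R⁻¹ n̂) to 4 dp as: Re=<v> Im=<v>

Re=0.3369 Im=-0.2013

Need the full column D^3_{m',-2} for m'=−3..3 at α=0.1981, β=1.8158, γ=1.5364.
cos(β/2)=0.615402, sin(β/2)=0.788213
d^3_{-3,-2}: single k=1 term ⇒ +0.170418;  D = -0.147423-0.085490i
d^3_{-2,-2}: k∈[0..1] ⇒ +0.054319 -0.445547 = -0.391228;  D = +0.370446+0.125815i
d^3_{-1,-2}: k∈[0..1] ⇒ -0.220008 +0.721836 = +0.501827;  D = -0.497638-0.064709i
d^3_{0,-2}: k∈[0..1] ⇒ +0.488073 -0.800670 = -0.312597;  D = +0.311858-0.021487i
d^3_{1,-2}: k∈[0..1] ⇒ -0.721836 +0.592076 = -0.129760;  D = +0.125166-0.034222i
d^3_{2,-2}: k∈[0..1] ⇒ +0.730908 -0.239807 = +0.491101;  D = -0.438959+0.220218i
d^3_{3,-2}: single k=0 term ⇒ -0.458620;  D = +0.361435-0.282307i
Y_3^{m'}(θ=0.4035,φ=3.8558) and Σ D·Y over m':
  (-0.1474-0.0855i)·(+0.0137+0.0212i)  (+0.3704+0.1258i)·(+0.0206-0.1434i)  (-0.4976-0.0647i)·(-0.3096+0.2684i)  (+0.3119-0.0215i)·(+0.4219+0.0000i)  (+0.1252-0.0342i)·(+0.3096+0.2684i)  (-0.4390+0.2202i)·(+0.0206+0.1434i)  (+0.3614-0.2823i)·(-0.0137+0.0212i)
Y_3^-2(R⁻¹ n̂) = +0.336853-0.201345i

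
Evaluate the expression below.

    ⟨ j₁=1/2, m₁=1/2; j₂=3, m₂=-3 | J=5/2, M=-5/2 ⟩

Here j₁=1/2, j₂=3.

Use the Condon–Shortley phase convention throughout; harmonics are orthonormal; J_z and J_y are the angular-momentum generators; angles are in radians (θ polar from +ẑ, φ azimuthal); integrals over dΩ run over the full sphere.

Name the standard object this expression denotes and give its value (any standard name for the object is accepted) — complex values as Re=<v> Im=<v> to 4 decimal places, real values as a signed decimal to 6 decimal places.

This is a Clebsch–Gordan (vector-coupling) coefficient.
j₁+j₂−J=1  J+j₁−j₂=0  J−j₁+j₂=5  j₁+j₂+J+1=7
(j₁±m₁, j₂±m₂, J±M) = (1,0,0,6,0,5)
P² = 86400/7
sum k=0..0:
  [0] +1/120 = 1/120
S = 1/120
C² = P²·S² = 6/7 ; C = +0.925820

Clebsch–Gordan coefficient, +√(6/7) ≈ +0.925820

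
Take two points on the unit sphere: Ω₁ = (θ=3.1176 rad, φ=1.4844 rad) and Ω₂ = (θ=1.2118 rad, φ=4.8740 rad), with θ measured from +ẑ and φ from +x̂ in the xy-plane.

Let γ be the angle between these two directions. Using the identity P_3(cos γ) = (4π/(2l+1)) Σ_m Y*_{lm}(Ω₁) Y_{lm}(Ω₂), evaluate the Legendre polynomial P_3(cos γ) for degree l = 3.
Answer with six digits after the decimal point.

0.429766

Term-by-term m-sum for l=3 (normalisation 4π/7 = 1.795196):
  m=-3: Y*=(-0.000001, -0.000006)  Y=(-0.159583, -0.302947)  product (-0.000001, 0.000001)
  m=-2: Y*=(0.000579, -0.000101)  Y=(-0.298440, 0.099968)  product (-0.000163, 0.000088)
  m=-1: Y*=(0.002674, 0.030875)  Y=(-0.018638, -0.114323)  product (0.003480, -0.000881)
  m=+0: Y*=(-0.745064, -0.000000)  Y=(-0.312411, 0.000000)  product (0.232766, 0.000000)
  m=+1: Y*=(-0.002674, 0.030875)  Y=(0.018638, -0.114323)  product (0.003480, 0.000881)
  m=+2: Y*=(0.000579, 0.000101)  Y=(-0.298440, -0.099968)  product (-0.000163, -0.000088)
  m=+3: Y*=(0.000001, -0.000006)  Y=(0.159583, -0.302947)  product (-0.000001, -0.000001)
Total Σ_m = (0.239398, -0.000000). Multiply by 1.795196: (0.429766, -0.000000). P_3(cos γ) = 0.429766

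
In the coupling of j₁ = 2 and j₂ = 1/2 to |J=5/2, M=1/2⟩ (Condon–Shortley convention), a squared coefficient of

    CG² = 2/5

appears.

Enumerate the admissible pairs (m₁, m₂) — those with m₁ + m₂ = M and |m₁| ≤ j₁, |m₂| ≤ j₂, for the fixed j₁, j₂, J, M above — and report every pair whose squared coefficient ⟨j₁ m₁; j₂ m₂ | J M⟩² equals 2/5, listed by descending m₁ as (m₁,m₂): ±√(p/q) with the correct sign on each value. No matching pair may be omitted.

(1,-1/2): +√(2/5)

Admissible pairs with m₁+m₂ = M = 1/2: (0,1/2), (1,-1/2)
  (m₁,m₂)=(1,-1/2): CG² = 2/5, CG = +√(2/5)   ← matches the target
  (m₁,m₂)=(0,1/2): CG² = 3/5, CG = +√(3/5)
Pairs with CG² = 2/5: (1,-1/2): +√(2/5)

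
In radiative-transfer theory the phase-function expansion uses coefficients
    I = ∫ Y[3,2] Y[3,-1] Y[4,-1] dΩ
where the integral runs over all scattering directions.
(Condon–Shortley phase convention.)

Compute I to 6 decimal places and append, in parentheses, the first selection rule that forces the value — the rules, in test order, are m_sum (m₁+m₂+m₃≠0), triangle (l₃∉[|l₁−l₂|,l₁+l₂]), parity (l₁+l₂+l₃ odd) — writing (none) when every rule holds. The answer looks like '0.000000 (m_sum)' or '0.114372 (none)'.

Checks pass: Σm=0; 10 even; l₃=4∈[0,6].
(2·3+1)(2·3+1)(2·4+1) = 441
Δ: 2! 4! 4! / 11! → 1/34650
sum: t=0:+1/72 t=1:−1/16 t=2:+1/72 = -5/144
3j²(3 3 4; 0 0 0) = Δ·Π!·Σ² = 2/77  (sign -1)
sum: t=0:+1/48 t=1:−1/144 = 1/72
3j²(3 3 4; 2 -1 -1) = Δ·Π!·Σ² = 16/693  (sign -1)
combine: 4πI² = 441·2/77·16/693 = 32/121
take √, sign +1: I = 0.14506992
No selection rule forces the value: the integral is nonzero (none).

0.145070 (none)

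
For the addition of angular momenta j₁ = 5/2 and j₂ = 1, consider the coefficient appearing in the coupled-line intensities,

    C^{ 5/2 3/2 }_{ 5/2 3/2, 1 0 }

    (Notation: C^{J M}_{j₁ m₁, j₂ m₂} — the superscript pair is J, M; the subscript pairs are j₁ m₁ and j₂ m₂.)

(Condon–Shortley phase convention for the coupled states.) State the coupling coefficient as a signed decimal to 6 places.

+√(9/35) ≈ +0.507093

j₁+j₂−J=1  J+j₁−j₂=4  J−j₁+j₂=1  j₁+j₂+J+1=7
(j₁±m₁, j₂±m₂, J±M) = (4,1,1,1,4,1)
P² = 576/35
sum k=0..1:
  [0] +1/6 = 1/6
  [1] −1/24 = -1/24
S = 1/8
C² = P²·S² = 9/35 ; C = +0.507093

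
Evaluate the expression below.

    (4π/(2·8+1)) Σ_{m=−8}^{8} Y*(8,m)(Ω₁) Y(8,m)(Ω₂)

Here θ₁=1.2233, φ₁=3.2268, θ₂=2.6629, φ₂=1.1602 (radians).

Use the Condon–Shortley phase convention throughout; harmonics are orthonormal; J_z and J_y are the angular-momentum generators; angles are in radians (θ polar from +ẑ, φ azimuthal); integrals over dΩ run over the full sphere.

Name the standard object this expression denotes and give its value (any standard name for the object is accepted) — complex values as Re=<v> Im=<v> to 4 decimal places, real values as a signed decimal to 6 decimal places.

This sum is the spherical-harmonic addition theorem: it equals the Legendre polynomial P_l(cos γ) of the angle γ between the two directions.
Term-by-term m-sum for l=8 (normalisation 4π/17 = 0.739198):
  [-8]  conj(Y_{8,-8})(Ω₁) = +0.244452+0.198350i ; Y_{8,-8}(Ω₂) = -0.001034-0.000149i ; Δ = -0.000223-0.000241i
  [-7]  conj(Y_{8,-7})(Ω₁) = -0.377326-0.256182i ; Y_{8,-7}(Ω₂) = +0.002127+0.007765i ; Δ = +0.001186-0.003475i
  [-6]  conj(Y_{8,-6})(Ω₁) = +0.167736+0.094099i ; Y_{8,-6}(Ω₂) = +0.030289-0.024394i ; Δ = +0.007376-0.001242i
  [-5]  conj(Y_{8,-5})(Ω₁) = +0.233543+0.105989i ; Y_{8,-5}(Ω₂) = -0.116914-0.061192i ; Δ = -0.020819-0.026683i
  [-4]  conj(Y_{8,-4})(Ω₁) = -0.284313-0.100837i ; Y_{8,-4}(Ω₂) = -0.022723+0.316860i ; Δ = +0.038412-0.087796i
  [-3]  conj(Y_{8,-3})(Ω₁) = -0.121823-0.031837i ; Y_{8,-3}(Ω₂) = +0.480384-0.169393i ; Δ = -0.063915+0.005342i
  [-2]  conj(Y_{8,-2})(Ω₁) = +0.316654+0.054491i ; Y_{8,-2}(Ω₂) = -0.287550-0.308910i ; Δ = -0.074221-0.113486i
  [-1]  conj(Y_{8,-1})(Ω₁) = +0.066384+0.005670i ; Y_{8,-1}(Ω₂) = +0.042232-0.097010i ; Δ = +0.003354-0.006200i
  [+0]  conj(Y_{8,0})(Ω₁) = -0.322502-0.000000i ; Y_{8,0}(Ω₂) = -0.464183+0.000000i ; Δ = +0.149700+0.000000i
  [+1]  conj(Y_{8,1})(Ω₁) = -0.066384+0.005670i ; Y_{8,1}(Ω₂) = -0.042232-0.097010i ; Δ = +0.003354+0.006200i
  [+2]  conj(Y_{8,2})(Ω₁) = +0.316654-0.054491i ; Y_{8,2}(Ω₂) = -0.287550+0.308910i ; Δ = -0.074221+0.113486i
  [+3]  conj(Y_{8,3})(Ω₁) = +0.121823-0.031837i ; Y_{8,3}(Ω₂) = -0.480384-0.169393i ; Δ = -0.063915-0.005342i
  [+4]  conj(Y_{8,4})(Ω₁) = -0.284313+0.100837i ; Y_{8,4}(Ω₂) = -0.022723-0.316860i ; Δ = +0.038412+0.087796i
  [+5]  conj(Y_{8,5})(Ω₁) = -0.233543+0.105989i ; Y_{8,5}(Ω₂) = +0.116914-0.061192i ; Δ = -0.020819+0.026683i
  [+6]  conj(Y_{8,6})(Ω₁) = +0.167736-0.094099i ; Y_{8,6}(Ω₂) = +0.030289+0.024394i ; Δ = +0.007376+0.001242i
  [+7]  conj(Y_{8,7})(Ω₁) = +0.377326-0.256182i ; Y_{8,7}(Ω₂) = -0.002127+0.007765i ; Δ = +0.001186+0.003475i
  [+8]  conj(Y_{8,8})(Ω₁) = +0.244452-0.198350i ; Y_{8,8}(Ω₂) = -0.001034+0.000149i ; Δ = -0.000223+0.000241i
Σ over m = -0.068000+0.000000i; ×(4π/17) → -0.050266+0.000000i. Real part: -0.050266

Legendre polynomial (addition theorem), -0.050266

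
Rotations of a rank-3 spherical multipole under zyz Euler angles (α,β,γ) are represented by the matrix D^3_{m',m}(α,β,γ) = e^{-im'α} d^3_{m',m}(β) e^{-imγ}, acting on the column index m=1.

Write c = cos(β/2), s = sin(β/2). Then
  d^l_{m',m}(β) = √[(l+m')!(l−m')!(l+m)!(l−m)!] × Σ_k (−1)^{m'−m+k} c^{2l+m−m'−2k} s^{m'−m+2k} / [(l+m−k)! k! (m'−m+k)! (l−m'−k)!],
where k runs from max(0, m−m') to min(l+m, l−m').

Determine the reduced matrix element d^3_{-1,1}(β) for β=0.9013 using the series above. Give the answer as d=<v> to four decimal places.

d=0.5209

d^3_{-1,1}(β=0.9013) via the finite sum:
Half-angle: c=0.900164, s=0.435551. N=√(2·24·24·2)=48.000000
k: max(0,(1)−(-1))=2 … min(3+(1),3−(-1))=4
  k=2: (−1)^0·48.0000/(8)·0.9002^4·0.4356^2 = +0.747336
  k=3: (−1)^1·48.0000/(6)·0.9002^2·0.4356^4 = -0.233286
  k=4: (−1)^2·48.0000/(48)·0.9002^0·0.4356^6 = +0.006827
d^3_{-1,1}(0.9013) = +0.747336 -0.233286 +0.006827 = +0.520877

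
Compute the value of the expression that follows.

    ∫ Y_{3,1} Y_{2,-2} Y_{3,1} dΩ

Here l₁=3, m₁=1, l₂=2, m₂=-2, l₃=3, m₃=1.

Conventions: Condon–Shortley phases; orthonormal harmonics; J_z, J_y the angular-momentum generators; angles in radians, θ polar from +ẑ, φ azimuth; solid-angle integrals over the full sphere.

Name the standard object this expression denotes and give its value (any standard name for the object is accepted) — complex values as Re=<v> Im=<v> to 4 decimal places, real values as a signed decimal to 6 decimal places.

Gaunt coefficient, +0.206013

This is a Gaunt coefficient — the integral of a triple product of spherical harmonics over the sphere.
Rules hold: Σm=0, L=8 even, 1≤3≤5.
N = 7·5·7 = 245
Δ = 2!·4!·2!/9! = 1/3780
Racah Σ t=0..2: t=0:+1/24 t=1:−1/4 t=2:+1/24 = -1/6
⇒ 3j(3 2 3; 0 0 0)² = 4/105, sgn +1
Racah Σ t=0..0: t=0:+1/16 = 1/16
⇒ 3j(3 2 3; 1 -2 1)² = 2/35, sgn +1
4πI² = N·(3j₀)²·(3jₘ)² = 8/15
I = +1·√(0.533333/4π) = 0.20601291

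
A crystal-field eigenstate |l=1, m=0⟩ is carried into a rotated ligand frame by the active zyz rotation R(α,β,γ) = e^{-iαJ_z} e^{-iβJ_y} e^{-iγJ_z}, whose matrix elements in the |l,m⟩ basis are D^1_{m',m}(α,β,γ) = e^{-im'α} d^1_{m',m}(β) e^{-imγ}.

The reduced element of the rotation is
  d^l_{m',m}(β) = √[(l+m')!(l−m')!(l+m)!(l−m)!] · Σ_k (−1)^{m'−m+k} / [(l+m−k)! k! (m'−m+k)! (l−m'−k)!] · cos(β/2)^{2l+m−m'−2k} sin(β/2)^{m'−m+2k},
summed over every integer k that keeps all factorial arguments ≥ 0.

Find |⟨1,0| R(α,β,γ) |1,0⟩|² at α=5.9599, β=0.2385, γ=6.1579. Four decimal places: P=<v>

P=0.9442

D^1_{0,0}(5.9599,0.2385,6.1579) = e^{-i·0·5.9599}·d^1_{0,0}(0.2385)·e^{-i·0·6.1579}. Compute d first:
c=cos(0.238500/2)=0.992898, s=sin(0.238500/2)=0.118968; N=√[1·1·1·1]=1.000000
The bounds max(0,m−m')=0 and min(l+m,l−m')=1 give 2 terms
  k=0: (−1)^0·1.0000/(1)·0.9929^2·0.1190^0 = +0.985847
  k=1: (−1)^1·1.0000/(1)·0.9929^0·0.1190^2 = -0.014153
d^1_{0,0}(0.2385) = +0.985847 -0.014153 = +0.971693
|D^1_{0,0}|² = |d^1_{0,0}(β)|² = (+0.971693)² = 0.944188 (the z-rotation phases have unit modulus)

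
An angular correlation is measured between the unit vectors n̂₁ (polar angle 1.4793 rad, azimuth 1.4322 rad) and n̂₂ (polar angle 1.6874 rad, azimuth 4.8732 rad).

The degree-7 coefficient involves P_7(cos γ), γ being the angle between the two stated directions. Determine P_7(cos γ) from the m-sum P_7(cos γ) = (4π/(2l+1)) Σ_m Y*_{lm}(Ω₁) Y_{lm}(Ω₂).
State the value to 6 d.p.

-0.087324

Summing Y*_{l m}(θ₁,φ₁)·Y_{l m}(θ₂,φ₂) over m ∈ [−7, 7]; prefactor 4π/(2·7+1) = 0.837758:
  m=-7: (-0.400597-0.274429i) × (-0.430295-0.205272i) = +0.116042+0.200317i  (running Σ = +0.116042+0.200317i)
  m=-6: (-0.112310+0.123193i) × (+0.119002-0.171751i) = +0.007793+0.033949i  (running Σ = +0.123835+0.234266i)
  m=-5: (-0.204633-0.246439i) × (-0.210463-0.202753i) = -0.006898+0.093356i  (running Σ = +0.116937+0.327622i)
  m=-4: (-0.162099+0.100364i) × (+0.187736-0.140727i) = -0.016308+0.041654i  (running Σ = +0.100629+0.369276i)
  m=-3: (-0.108509-0.245756i) × (-0.107259-0.204808i) = -0.038694+0.048583i  (running Σ = +0.061935+0.417859i)
  m=-2: (-0.192139+0.054667i) × (+0.230613-0.076838i) = -0.040109+0.027371i  (running Σ = +0.021826+0.445230i)
  m=-1: (-0.034335-0.246144i) × (-0.033139-0.204298i) = -0.049149+0.015172i  (running Σ = -0.027323+0.460401i)
  m=0: (-0.202260-0.000000i) × (+0.245176+0.000000i) = -0.049589-0.000000i  (running Σ = -0.076912+0.460401i)
  m=1: (+0.034335-0.246144i) × (+0.033139-0.204298i) = -0.049149-0.015172i  (running Σ = -0.126061+0.445230i)
  m=2: (-0.192139-0.054667i) × (+0.230613+0.076838i) = -0.040109-0.027371i  (running Σ = -0.166171+0.417859i)
  m=3: (+0.108509-0.245756i) × (+0.107259-0.204808i) = -0.038694-0.048583i  (running Σ = -0.204865+0.369276i)
  m=4: (-0.162099-0.100364i) × (+0.187736+0.140727i) = -0.016308-0.041654i  (running Σ = -0.221173+0.327622i)
  m=5: (+0.204633-0.246439i) × (+0.210463-0.202753i) = -0.006898-0.093356i  (running Σ = -0.228071+0.234266i)
  m=6: (-0.112310-0.123193i) × (+0.119002+0.171751i) = +0.007793-0.033949i  (running Σ = -0.220278+0.200317i)
  m=7: (+0.400597-0.274429i) × (+0.430295-0.205272i) = +0.116042-0.200317i  (running Σ = -0.104236+0.000000i)
Accumulated sum -0.104236+0.000000i; after 4π/(2l+1) scaling, -0.087324+0.000000i ⇒ P_7 = -0.087324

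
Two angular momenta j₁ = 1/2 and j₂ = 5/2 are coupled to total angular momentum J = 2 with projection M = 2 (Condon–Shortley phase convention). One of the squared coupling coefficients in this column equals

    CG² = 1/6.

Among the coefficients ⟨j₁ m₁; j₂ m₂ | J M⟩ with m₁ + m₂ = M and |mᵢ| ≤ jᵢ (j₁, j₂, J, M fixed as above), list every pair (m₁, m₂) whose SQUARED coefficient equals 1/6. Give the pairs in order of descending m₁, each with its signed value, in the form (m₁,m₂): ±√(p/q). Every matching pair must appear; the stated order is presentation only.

Admissible pairs with m₁+m₂ = M = 2: (-1/2,5/2), (1/2,3/2)
  (m₁,m₂)=(1/2,3/2): CG² = 1/6, CG = +√(1/6)   ← matches the target
  (m₁,m₂)=(-1/2,5/2): CG² = 5/6, CG = −√(5/6)
Pairs with CG² = 1/6: (1/2,3/2): +√(1/6)

(1/2,3/2): +√(1/6)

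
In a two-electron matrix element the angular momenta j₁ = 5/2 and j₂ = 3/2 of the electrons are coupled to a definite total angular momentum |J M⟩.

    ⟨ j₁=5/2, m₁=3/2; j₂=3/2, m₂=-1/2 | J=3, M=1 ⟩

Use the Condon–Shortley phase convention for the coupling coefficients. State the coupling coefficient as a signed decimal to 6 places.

+0.639010  (= +√(49/120))

j₁+j₂−J=1  J+j₁−j₂=4  J−j₁+j₂=2  j₁+j₂+J+1=8
(j₁±m₁, j₂±m₂, J±M) = (4,1,1,2,4,2)
P² = 96/5
sum k=0..1:
  [0] +1/6 = 1/6
  [1] −1/48 = -1/48
S = 7/48
C² = P²·S² = 49/120 ; C = +0.639010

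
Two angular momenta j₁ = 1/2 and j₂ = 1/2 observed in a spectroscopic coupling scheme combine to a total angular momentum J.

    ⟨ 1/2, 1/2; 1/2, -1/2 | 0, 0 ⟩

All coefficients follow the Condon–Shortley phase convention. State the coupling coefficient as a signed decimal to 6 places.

+0.707107

√[1·1!0!0!/2! · 1!0!0!1!0!0!] = √(1/2)
  +(−1)^0/∏(0,1,0,0,0,0)! = 1  (running 1)
⟨..|..⟩ = √(1/2)·(1) = +0.707107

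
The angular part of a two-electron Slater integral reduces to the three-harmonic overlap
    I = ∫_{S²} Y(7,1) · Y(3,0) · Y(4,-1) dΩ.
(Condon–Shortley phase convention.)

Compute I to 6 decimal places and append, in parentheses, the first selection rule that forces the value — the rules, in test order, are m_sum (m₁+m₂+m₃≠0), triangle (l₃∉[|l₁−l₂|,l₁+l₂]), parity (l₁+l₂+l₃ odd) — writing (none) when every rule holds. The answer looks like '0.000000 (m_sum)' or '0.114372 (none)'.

-0.225497 (none)

m-sum 0 ✓  L=14 even ✓  4≤4≤10 ✓
Π(2lᵢ+1) = 15×7×9 = 945
triangle coeff Δ(7,3,4) = 1/45045
Σ_t [3,3]: t=3:−1/20736 = -1/20736
(3j)²=35/1287 [(7 3 4; 0 0 0)], sign=-1
Σ_t [3,3]: t=3:−1/25920 = -1/25920
(3j)²=32/1287 [(7 3 4; 1 0 -1)], sign=+1
⇒ 4πI² = 39200/61347
I = (-1)√(39200/61347/(4π)) = -0.22549735
No selection rule forces the value: the integral is nonzero (none).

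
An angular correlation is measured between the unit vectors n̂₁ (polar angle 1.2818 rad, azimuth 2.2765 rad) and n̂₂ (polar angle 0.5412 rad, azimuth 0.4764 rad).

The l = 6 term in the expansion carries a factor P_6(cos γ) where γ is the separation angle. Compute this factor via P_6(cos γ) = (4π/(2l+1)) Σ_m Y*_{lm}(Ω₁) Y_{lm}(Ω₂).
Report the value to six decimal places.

-0.204022

Summing Y*_{l m}(θ₁,φ₁)·Y_{l m}(θ₂,φ₂) over m ∈ [−6, 6]; prefactor 4π/(2·6+1) = 0.966644:
  [-6]  conj(Y_{6,-6})(Ω₁) = (0.172409, 0.332654) ; Y_{6,-6}(Ω₂) = (-0.008671, -0.002523) ; Δ = (-0.000656, -0.003319)
  [-5]  conj(Y_{6,-5})(Ω₁) = (0.145616, -0.357370) ; Y_{6,-5}(Ω₂) = (-0.037738, -0.035839) ; Δ = (-0.018303, 0.008268)
  [-4]  conj(Y_{6,-4})(Ω₁) = (0.030484, -0.010061) ; Y_{6,-4}(Ω₂) = (-0.058466, -0.168055) ; Δ = (-0.003473, -0.004535)
  [-3]  conj(Y_{6,-3})(Ω₁) = (-0.294274, -0.178932) ; Y_{6,-3}(Ω₂) = (0.054730, -0.383936) ; Δ = (-0.084804, 0.103189)
  [-2]  conj(Y_{6,-2})(Ω₁) = (0.011601, 0.072167) ; Y_{6,-2}(Ω₂) = (0.279729, -0.393492) ; Δ = (0.031642, 0.015622)
  [-1]  conj(Y_{6,-1})(Ω₁) = (-0.202993, 0.238231) ; Y_{6,-1}(Ω₂) = (0.124490, -0.064242) ; Δ = (-0.009966, 0.042698)
  [+0]  conj(Y_{6,0})(Ω₁) = (0.100050, -0.000000) ; Y_{6,0}(Ω₂) = (-0.399227, 0.000000) ; Δ = (-0.039943, 0.000000)
  [+1]  conj(Y_{6,1})(Ω₁) = (0.202993, 0.238231) ; Y_{6,1}(Ω₂) = (-0.124490, -0.064242) ; Δ = (-0.009966, -0.042698)
  [+2]  conj(Y_{6,2})(Ω₁) = (0.011601, -0.072167) ; Y_{6,2}(Ω₂) = (0.279729, 0.393492) ; Δ = (0.031642, -0.015622)
  [+3]  conj(Y_{6,3})(Ω₁) = (0.294274, -0.178932) ; Y_{6,3}(Ω₂) = (-0.054730, -0.383936) ; Δ = (-0.084804, -0.103189)
  [+4]  conj(Y_{6,4})(Ω₁) = (0.030484, 0.010061) ; Y_{6,4}(Ω₂) = (-0.058466, 0.168055) ; Δ = (-0.003473, 0.004535)
  [+5]  conj(Y_{6,5})(Ω₁) = (-0.145616, -0.357370) ; Y_{6,5}(Ω₂) = (0.037738, -0.035839) ; Δ = (-0.018303, -0.008268)
  [+6]  conj(Y_{6,6})(Ω₁) = (0.172409, -0.332654) ; Y_{6,6}(Ω₂) = (-0.008671, 0.002523) ; Δ = (-0.000656, 0.003319)
Total Σ_m = (-0.211062, 0.000000). Multiply by 0.966644: (-0.204022, 0.000000). P_6(cos γ) = -0.204022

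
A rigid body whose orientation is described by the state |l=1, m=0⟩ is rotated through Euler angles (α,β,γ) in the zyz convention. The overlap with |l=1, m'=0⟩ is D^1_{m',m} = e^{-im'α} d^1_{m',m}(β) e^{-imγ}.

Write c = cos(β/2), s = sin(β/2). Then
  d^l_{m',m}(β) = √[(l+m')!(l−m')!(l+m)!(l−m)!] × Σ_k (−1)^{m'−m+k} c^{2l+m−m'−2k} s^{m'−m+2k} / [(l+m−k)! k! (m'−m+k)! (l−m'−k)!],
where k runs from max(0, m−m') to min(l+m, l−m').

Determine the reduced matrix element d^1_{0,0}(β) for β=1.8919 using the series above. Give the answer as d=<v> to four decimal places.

d^1_{0,0}(β=1.8919) via the finite sum:
c=cos(1.891900/2)=0.584973, s=sin(1.891900/2)=0.811053; N=√[1·1·1·1]=1.000000
k∈{0,1} keeps every argument non-negative
  k=0: (−1)^0·1.0000/(1)·0.5850^2·0.8111^0 = +0.342193
  k=1: (−1)^1·1.0000/(1)·0.5850^0·0.8111^2 = -0.657807
d^1_{0,0}(1.8919) = +0.342193 -0.657807 = -0.315614

d=-0.3156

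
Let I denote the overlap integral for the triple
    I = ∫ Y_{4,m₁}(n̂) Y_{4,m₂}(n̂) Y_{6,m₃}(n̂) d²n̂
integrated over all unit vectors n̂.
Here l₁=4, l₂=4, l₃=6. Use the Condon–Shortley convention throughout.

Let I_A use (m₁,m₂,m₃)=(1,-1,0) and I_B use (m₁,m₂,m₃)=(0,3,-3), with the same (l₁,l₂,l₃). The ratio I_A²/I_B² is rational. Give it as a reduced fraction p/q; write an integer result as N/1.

l's match ⇒ only the (l;m) 3-j factors differ between A and B.
A: triangle coeff Δ(4,4,6) = 1/1261260; Σ_t [0,2]: t=0:+1/2592 t=1:−1/2304 t=2:+1/28800 = -7/518400; (3j)²=1/25740 [(4 4 6; 1 -1 0)], sign=-1
B: triangle coeff Δ(4,4,6) = 1/1261260; Σ_t [1,2]: t=1:−1/25920 t=2:+1/11520 = 1/20736; (3j)²=5/429 [(4 4 6; 0 3 -3)], sign=-1
I_A²/I_B² = (1/25740)/(5/429) = 1/300

1/300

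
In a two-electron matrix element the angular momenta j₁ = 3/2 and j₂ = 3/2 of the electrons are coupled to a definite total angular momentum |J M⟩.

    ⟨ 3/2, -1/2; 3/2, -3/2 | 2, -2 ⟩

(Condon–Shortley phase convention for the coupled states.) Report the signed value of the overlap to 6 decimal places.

j₁+j₂−J=1  J+j₁−j₂=2  J−j₁+j₂=2  j₁+j₂+J+1=6
(j₁±m₁, j₂±m₂, J±M) = (1,2,0,3,0,4)
P² = 8
sum k=0..0:
  [0] +1/4 = 1/4
S = 1/4
C² = P²·S² = 1/2 ; C = +0.707107

+0.707107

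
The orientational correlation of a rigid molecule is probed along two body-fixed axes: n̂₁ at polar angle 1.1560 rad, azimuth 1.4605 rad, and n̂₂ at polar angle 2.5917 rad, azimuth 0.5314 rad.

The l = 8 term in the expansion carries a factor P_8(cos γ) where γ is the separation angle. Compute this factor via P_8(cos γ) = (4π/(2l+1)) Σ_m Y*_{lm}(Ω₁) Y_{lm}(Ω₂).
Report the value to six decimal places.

0.241680

Term-by-term m-sum for l=8 (normalisation 4π/17 = 0.739198):
  [-8]  conj(Y_{8,-8})(Ω₁) = (0.161170, -0.195906) ; Y_{8,-8}(Ω₂) = (-0.001276, 0.002568) ; Δ = (0.000297, 0.000664)
  [-7]  conj(Y_{8,-7})(Ω₁) = (-0.311720, -0.320140) ; Y_{8,-7}(Ω₂) = (0.015670, -0.010227) ; Δ = (-0.008159, -0.001829)
  [-6]  conj(Y_{8,-6})(Ω₁) = (-0.250605, 0.195211) ; Y_{8,-6}(Ω₂) = (-0.075853, 0.003553) ; Δ = (0.018316, -0.015698)
  [-5]  conj(Y_{8,-5})(Ω₁) = (-0.062157, -0.101044) ; Y_{8,-5}(Ω₂) = (0.188985, 0.099494) ; Δ = (-0.001693, -0.025280)
  [-4]  conj(Y_{8,-4})(Ω₁) = (-0.323659, 0.152841) ; Y_{8,-4}(Ω₂) = (-0.218584, -0.352705) ; Δ = (0.124654, 0.080748)
  [-3]  conj(Y_{8,-3})(Ω₁) = (0.017005, 0.049504) ; Y_{8,-3}(Ω₂) = (0.011708, 0.500193) ; Δ = (-0.024562, 0.009086)
  [-2]  conj(Y_{8,-2})(Ω₁) = (-0.316395, 0.070949) ; Y_{8,-2}(Ω₂) = (0.100793, -0.181044) ; Δ = (-0.019045, 0.064432)
  [-1]  conj(Y_{8,-1})(Ω₁) = (0.013108, 0.118365) ; Y_{8,-1}(Ω₂) = (0.279498, -0.164289) ; Δ = (0.023110, 0.030929)
  [+0]  conj(Y_{8,0})(Ω₁) = (-0.307356, -0.000000) ; Y_{8,0}(Ω₂) = (-0.328980, 0.000000) ; Δ = (0.101114, 0.000000)
  [+1]  conj(Y_{8,1})(Ω₁) = (-0.013108, 0.118365) ; Y_{8,1}(Ω₂) = (-0.279498, -0.164289) ; Δ = (0.023110, -0.030929)
  [+2]  conj(Y_{8,2})(Ω₁) = (-0.316395, -0.070949) ; Y_{8,2}(Ω₂) = (0.100793, 0.181044) ; Δ = (-0.019045, -0.064432)
  [+3]  conj(Y_{8,3})(Ω₁) = (-0.017005, 0.049504) ; Y_{8,3}(Ω₂) = (-0.011708, 0.500193) ; Δ = (-0.024562, -0.009086)
  [+4]  conj(Y_{8,4})(Ω₁) = (-0.323659, -0.152841) ; Y_{8,4}(Ω₂) = (-0.218584, 0.352705) ; Δ = (0.124654, -0.080748)
  [+5]  conj(Y_{8,5})(Ω₁) = (0.062157, -0.101044) ; Y_{8,5}(Ω₂) = (-0.188985, 0.099494) ; Δ = (-0.001693, 0.025280)
  [+6]  conj(Y_{8,6})(Ω₁) = (-0.250605, -0.195211) ; Y_{8,6}(Ω₂) = (-0.075853, -0.003553) ; Δ = (0.018316, 0.015698)
  [+7]  conj(Y_{8,7})(Ω₁) = (0.311720, -0.320140) ; Y_{8,7}(Ω₂) = (-0.015670, -0.010227) ; Δ = (-0.008159, 0.001829)
  [+8]  conj(Y_{8,8})(Ω₁) = (0.161170, 0.195906) ; Y_{8,8}(Ω₂) = (-0.001276, -0.002568) ; Δ = (0.000297, -0.000664)
Total Σ_m = (0.326948, 0.000000). Multiply by 0.739198: (0.241680, 0.000000). P_8(cos γ) = 0.241680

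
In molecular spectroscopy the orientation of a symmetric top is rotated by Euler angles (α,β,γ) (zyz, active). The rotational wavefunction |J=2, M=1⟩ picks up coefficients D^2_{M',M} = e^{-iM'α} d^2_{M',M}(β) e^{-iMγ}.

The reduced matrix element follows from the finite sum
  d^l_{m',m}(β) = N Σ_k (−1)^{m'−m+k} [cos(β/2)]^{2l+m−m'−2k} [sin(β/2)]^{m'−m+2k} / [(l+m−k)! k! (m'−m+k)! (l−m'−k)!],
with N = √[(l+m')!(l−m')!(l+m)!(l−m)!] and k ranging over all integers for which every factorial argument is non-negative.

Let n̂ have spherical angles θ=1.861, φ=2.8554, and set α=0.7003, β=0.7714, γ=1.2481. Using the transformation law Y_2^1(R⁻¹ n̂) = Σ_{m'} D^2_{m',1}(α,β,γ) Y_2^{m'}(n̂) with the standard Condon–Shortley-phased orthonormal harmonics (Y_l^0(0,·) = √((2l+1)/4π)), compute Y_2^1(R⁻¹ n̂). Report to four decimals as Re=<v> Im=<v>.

Need the full column D^2_{m',1} for m'=−2..2 at α=0.7003, β=0.7714, γ=1.2481.
cos(β/2)=0.926535, sin(β/2)=0.376208
d^2_{-2,1}: single k=3 term ⇒ +0.098668;  D = +0.097523+0.014989i
d^2_{-1,1}: k∈[2..3] ⇒ +0.364503 -0.020031 = +0.344471;  D = +0.294066-0.179404i
d^2_{0,1}: k∈[1..2] ⇒ +0.732975 -0.120843 = +0.612132;  D = +0.194122-0.580537i
d^2_{1,1}: k∈[0..1] ⇒ +0.736967 -0.364503 = +0.372464;  D = -0.137325-0.346224i
d^2_{2,1}: single k=0 term ⇒ -0.598472;  D = +0.527234+0.283183i
Y_2^{m'}(θ=1.861,φ=2.8554) and Σ D·Y over m':
  (+0.0975+0.0150i)·(+0.2981+0.1921i)  (+0.2941-0.1794i)·(+0.2032+0.0598i)  (+0.1941-0.5805i)·(-0.2379+0.0000i)  (-0.1373-0.3462i)·(-0.2032+0.0598i)  (+0.5272+0.2832i)·(+0.2981-0.1921i)
Y_2^1(R⁻¹ n̂) = +0.310675+0.187739i

Re=0.3107 Im=0.1877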